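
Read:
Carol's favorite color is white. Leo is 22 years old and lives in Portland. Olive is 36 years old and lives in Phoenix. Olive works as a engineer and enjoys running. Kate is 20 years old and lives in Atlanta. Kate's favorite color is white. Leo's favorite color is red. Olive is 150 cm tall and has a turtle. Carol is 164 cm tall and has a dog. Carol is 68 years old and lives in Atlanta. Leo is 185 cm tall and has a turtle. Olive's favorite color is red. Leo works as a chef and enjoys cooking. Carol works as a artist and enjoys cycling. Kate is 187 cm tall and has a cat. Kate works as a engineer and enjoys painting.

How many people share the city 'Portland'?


Count: 1

1


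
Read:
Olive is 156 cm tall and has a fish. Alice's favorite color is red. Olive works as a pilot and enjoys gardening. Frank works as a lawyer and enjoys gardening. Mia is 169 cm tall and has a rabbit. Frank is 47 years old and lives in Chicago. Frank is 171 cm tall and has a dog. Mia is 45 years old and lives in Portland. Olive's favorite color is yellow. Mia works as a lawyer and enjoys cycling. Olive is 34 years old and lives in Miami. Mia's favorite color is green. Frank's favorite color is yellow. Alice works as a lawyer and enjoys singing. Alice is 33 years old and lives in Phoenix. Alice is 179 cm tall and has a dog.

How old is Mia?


Mia is 45 years old

45


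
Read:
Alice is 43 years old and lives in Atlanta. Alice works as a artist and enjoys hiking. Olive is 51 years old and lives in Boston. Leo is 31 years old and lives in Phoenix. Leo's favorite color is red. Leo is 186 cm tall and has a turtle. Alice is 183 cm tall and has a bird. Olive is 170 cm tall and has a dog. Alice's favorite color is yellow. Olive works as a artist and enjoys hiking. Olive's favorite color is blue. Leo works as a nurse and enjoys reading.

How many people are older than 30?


Filter: 3

3


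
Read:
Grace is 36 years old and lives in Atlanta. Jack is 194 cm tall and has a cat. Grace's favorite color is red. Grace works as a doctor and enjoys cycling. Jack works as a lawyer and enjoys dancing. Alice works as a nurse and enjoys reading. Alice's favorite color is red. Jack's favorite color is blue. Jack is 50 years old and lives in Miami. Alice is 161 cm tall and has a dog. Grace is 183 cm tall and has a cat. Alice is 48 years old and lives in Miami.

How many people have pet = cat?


Count: 2

2


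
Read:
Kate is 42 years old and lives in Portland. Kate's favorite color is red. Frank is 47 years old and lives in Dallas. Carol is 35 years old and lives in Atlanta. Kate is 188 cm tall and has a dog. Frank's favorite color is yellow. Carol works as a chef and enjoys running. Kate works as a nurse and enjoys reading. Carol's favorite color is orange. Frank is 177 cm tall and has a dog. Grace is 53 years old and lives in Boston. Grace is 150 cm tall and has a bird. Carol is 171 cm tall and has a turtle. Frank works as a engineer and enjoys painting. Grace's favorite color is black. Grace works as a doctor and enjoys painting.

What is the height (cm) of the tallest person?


Tallest: Kate at 188 cm

188


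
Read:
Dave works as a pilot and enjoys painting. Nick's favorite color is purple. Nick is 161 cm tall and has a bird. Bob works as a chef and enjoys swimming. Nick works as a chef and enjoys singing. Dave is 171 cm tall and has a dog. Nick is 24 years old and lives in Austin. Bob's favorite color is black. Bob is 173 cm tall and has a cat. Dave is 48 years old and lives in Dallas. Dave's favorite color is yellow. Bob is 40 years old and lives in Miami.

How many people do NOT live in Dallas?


Not in Dallas: 2

2


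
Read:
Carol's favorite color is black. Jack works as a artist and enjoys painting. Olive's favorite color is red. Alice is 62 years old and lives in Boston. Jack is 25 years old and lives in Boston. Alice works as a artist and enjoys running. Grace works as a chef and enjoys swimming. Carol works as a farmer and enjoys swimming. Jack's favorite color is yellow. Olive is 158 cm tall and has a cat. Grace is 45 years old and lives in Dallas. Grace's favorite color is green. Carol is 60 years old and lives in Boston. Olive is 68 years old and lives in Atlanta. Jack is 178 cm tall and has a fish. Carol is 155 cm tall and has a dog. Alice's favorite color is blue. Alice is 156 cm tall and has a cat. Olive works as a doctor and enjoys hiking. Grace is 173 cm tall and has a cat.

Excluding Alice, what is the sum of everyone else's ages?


Sum (excluding Alice): 198

198


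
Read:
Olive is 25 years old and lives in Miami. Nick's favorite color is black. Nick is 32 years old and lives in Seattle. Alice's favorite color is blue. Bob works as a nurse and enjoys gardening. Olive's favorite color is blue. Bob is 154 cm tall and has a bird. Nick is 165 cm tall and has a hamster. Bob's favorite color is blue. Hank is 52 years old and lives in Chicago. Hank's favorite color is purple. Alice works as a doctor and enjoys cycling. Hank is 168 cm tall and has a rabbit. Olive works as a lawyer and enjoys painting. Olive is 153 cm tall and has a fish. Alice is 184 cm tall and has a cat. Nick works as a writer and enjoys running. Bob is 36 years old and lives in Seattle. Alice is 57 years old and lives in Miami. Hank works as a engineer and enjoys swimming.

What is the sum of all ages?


25+32+57+52+36 = 202

202


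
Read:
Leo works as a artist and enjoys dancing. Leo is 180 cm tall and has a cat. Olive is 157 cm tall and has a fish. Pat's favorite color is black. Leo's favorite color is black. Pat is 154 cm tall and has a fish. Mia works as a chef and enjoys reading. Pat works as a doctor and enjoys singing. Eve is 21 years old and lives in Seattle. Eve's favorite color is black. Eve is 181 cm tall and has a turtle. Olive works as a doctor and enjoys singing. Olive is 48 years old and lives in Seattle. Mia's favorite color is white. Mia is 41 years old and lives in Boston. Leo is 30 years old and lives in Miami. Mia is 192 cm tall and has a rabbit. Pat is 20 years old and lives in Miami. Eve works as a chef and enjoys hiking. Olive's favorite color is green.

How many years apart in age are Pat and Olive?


20 vs 48, diff = 28

28


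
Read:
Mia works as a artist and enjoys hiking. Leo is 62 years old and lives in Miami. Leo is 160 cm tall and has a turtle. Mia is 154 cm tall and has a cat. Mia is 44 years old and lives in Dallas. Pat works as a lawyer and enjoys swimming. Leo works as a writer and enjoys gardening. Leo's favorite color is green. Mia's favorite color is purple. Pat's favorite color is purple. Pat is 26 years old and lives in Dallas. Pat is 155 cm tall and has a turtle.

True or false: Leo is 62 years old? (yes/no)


Leo is actually 62. yes

yes


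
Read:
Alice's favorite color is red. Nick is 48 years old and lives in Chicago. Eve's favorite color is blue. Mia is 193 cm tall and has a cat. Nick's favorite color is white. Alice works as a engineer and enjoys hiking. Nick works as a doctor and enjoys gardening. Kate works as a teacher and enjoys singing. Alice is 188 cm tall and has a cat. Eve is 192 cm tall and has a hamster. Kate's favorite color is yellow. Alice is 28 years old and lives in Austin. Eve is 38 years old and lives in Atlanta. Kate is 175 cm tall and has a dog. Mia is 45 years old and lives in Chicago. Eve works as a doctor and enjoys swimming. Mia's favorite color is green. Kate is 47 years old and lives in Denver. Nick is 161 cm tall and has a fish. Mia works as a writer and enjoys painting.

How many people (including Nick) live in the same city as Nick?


Nick lives in Chicago. Count = 2

2


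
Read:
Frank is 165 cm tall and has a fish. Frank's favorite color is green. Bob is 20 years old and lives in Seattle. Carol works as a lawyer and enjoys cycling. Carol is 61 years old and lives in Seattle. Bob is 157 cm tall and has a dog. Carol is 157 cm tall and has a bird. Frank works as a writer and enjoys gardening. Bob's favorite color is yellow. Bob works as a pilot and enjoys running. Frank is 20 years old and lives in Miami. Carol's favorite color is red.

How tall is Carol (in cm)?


Carol is 157 cm tall

157


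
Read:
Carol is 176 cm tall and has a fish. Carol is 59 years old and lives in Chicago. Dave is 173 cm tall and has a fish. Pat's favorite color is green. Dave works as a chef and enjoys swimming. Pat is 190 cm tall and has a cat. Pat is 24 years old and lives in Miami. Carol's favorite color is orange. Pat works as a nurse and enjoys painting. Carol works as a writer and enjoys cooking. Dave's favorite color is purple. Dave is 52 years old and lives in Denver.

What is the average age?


Sum=135, n=3, avg=45

45


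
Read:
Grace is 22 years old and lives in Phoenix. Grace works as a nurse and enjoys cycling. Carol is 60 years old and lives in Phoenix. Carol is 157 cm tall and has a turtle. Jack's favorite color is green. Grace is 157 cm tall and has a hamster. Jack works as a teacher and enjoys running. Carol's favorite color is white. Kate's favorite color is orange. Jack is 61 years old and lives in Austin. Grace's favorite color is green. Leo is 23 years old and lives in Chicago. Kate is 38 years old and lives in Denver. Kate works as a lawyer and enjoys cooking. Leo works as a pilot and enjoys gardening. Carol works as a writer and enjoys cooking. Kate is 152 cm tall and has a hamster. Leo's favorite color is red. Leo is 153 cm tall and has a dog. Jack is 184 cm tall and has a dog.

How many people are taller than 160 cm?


Taller than 160: 1

1


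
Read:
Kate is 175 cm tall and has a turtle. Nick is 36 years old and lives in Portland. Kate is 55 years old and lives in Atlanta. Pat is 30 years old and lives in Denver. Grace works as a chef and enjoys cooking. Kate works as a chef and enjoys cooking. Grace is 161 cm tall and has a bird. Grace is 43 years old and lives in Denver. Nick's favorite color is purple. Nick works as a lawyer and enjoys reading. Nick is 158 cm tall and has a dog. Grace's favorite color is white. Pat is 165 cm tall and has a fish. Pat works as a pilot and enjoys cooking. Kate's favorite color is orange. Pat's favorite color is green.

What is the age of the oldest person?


Oldest: Kate at 55

55


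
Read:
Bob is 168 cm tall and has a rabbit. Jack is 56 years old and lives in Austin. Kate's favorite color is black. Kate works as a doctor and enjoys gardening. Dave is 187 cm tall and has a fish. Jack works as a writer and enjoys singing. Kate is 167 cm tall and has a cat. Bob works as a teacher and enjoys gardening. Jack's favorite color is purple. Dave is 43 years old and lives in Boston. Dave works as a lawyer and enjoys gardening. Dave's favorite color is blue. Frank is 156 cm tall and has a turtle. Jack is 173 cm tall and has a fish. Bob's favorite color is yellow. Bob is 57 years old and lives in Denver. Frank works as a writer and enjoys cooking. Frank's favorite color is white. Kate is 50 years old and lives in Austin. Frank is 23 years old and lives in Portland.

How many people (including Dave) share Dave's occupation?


Dave is a lawyer. Count = 1

1


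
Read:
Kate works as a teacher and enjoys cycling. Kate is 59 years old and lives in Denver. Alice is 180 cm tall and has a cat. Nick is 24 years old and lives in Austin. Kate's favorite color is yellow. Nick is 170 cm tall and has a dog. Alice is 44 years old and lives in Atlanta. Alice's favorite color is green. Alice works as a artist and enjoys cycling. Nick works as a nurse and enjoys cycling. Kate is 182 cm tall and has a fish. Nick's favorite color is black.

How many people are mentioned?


People: Kate, Alice, Nick. Count = 3

3


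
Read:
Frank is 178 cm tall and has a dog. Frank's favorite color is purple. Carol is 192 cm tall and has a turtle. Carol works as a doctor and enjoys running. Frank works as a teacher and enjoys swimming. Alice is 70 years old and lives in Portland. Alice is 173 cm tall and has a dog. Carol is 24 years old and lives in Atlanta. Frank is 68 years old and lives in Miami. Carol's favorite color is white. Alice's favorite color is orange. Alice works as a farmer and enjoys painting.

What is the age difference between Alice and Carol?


|70 - 24| = 46

46


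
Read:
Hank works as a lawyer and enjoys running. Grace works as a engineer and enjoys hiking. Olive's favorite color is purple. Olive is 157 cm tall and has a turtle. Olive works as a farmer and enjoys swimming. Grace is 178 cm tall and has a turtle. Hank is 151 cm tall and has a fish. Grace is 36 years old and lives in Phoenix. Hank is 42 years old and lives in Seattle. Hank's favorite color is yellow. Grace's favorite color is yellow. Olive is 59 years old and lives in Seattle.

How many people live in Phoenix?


Count in Phoenix: 1

1


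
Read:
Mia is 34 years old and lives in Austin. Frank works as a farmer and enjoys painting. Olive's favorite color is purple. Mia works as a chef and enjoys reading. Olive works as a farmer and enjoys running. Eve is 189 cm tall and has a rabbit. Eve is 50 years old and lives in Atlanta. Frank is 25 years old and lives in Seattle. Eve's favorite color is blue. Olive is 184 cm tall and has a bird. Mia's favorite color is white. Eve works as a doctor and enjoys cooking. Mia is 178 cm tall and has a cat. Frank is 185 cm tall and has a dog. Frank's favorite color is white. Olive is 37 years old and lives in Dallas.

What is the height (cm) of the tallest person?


Tallest: Eve at 189 cm

189


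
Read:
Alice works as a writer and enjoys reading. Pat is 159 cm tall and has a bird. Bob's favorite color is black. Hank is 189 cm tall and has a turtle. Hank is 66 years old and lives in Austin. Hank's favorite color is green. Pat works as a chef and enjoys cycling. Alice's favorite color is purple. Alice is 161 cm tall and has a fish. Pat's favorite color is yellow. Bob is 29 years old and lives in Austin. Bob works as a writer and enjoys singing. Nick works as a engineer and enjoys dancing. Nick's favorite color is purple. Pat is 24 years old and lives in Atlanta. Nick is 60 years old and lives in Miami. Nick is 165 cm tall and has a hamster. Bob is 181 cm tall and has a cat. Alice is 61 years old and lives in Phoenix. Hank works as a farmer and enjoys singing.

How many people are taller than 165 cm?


Taller than 165: 2

2


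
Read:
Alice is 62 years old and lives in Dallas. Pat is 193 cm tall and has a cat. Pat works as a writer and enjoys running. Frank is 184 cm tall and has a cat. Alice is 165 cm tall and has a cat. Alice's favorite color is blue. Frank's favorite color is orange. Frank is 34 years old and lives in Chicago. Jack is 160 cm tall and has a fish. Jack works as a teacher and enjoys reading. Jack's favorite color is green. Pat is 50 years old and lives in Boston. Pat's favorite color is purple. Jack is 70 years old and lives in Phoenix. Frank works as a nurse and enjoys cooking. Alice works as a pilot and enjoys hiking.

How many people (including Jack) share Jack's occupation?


Jack is a teacher. Count = 1

1


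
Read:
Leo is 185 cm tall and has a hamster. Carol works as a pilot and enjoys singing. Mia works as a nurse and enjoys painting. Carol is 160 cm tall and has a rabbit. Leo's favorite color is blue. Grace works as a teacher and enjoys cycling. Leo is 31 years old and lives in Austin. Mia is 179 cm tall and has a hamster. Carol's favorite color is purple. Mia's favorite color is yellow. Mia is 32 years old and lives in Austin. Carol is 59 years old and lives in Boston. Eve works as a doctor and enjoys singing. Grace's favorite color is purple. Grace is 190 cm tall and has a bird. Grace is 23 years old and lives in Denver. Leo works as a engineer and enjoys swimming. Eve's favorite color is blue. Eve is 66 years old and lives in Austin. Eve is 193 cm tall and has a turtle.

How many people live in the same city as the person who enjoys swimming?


Person with hobby swimming is Leo, city Austin. Count = 3

3


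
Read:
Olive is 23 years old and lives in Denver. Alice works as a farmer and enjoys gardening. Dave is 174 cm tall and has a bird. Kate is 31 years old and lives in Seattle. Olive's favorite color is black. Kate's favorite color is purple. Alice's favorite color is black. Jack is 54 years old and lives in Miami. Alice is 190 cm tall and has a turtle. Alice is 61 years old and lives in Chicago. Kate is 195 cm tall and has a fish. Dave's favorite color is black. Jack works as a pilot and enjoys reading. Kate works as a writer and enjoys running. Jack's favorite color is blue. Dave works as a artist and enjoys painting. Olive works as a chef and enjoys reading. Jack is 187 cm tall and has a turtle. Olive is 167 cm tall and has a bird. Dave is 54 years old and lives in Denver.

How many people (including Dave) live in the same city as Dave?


Dave lives in Denver. Count = 2

2


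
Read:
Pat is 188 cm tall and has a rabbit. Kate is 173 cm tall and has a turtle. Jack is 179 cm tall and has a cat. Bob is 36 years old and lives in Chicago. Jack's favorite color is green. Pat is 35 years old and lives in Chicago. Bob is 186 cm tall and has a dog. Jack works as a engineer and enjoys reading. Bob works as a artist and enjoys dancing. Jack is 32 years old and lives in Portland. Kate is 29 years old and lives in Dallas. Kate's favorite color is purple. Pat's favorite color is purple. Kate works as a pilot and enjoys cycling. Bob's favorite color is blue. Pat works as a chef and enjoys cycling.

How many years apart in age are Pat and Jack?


35 vs 32, diff = 3

3


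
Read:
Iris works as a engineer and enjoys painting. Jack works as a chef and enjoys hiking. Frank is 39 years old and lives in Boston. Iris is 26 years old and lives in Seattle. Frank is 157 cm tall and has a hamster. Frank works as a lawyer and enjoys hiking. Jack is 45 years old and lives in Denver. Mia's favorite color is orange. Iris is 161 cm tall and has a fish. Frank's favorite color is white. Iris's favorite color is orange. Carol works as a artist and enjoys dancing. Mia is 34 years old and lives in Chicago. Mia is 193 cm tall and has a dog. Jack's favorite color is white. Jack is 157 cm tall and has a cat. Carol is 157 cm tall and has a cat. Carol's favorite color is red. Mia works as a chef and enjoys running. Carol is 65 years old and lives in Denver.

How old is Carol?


Carol is 65 years old

65


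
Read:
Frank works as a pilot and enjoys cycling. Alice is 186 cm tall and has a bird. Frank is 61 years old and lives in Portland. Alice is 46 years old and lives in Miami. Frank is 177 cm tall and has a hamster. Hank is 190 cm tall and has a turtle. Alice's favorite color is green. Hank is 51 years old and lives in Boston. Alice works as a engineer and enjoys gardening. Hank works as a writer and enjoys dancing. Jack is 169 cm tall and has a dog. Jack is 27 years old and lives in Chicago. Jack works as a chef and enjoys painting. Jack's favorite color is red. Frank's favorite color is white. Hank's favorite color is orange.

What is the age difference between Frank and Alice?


|61 - 46| = 15

15


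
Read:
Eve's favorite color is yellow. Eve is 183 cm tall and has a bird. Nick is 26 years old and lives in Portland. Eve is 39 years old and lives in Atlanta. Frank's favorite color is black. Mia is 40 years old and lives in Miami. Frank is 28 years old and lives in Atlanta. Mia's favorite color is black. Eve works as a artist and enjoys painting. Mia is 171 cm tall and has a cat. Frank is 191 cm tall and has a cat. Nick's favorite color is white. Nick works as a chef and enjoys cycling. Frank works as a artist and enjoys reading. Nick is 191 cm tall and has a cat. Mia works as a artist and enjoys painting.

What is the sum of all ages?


39+40+28+26 = 133

133


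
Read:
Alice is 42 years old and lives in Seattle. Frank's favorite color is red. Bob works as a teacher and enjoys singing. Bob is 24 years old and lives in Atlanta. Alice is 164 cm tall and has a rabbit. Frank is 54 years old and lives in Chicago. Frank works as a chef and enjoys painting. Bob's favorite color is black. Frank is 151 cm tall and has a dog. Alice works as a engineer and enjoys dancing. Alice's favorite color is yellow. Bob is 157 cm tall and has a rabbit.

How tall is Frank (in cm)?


Frank is 151 cm tall

151


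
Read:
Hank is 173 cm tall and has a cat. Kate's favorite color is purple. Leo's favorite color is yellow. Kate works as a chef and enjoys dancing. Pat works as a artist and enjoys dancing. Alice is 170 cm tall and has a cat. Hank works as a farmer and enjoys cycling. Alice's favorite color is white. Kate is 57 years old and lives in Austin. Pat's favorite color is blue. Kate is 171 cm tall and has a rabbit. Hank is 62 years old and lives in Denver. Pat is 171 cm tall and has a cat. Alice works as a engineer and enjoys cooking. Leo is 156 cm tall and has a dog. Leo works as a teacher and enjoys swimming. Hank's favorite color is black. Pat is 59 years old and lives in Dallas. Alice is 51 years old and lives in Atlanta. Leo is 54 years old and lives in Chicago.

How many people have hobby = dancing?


Count: 2

2


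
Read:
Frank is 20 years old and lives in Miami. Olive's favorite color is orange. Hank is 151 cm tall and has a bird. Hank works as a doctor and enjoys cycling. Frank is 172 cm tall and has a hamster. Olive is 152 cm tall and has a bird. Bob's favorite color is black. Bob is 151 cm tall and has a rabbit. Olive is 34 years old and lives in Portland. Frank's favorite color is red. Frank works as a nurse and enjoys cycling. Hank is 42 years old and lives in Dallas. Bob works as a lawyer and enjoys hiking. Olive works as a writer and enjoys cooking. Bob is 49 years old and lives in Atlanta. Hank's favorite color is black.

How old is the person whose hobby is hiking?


Person with hobby=hiking is Bob, age 49

49


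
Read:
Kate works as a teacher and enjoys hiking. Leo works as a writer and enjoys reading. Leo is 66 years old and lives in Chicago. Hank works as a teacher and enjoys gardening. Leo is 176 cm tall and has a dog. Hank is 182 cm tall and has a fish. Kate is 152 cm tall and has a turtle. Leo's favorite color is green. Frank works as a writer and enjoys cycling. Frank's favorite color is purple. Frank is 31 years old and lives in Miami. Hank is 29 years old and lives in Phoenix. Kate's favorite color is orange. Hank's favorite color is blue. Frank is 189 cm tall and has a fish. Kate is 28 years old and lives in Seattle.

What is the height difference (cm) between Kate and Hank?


|152 - 182| = 30

30


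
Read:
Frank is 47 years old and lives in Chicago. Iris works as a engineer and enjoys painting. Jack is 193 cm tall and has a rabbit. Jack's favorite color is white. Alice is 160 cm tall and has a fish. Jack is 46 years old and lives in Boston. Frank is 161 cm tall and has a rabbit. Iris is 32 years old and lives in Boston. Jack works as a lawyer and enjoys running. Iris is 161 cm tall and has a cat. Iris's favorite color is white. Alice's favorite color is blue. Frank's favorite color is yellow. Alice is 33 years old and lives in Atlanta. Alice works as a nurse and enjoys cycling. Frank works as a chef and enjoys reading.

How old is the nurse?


The nurse is Alice, age 33

33


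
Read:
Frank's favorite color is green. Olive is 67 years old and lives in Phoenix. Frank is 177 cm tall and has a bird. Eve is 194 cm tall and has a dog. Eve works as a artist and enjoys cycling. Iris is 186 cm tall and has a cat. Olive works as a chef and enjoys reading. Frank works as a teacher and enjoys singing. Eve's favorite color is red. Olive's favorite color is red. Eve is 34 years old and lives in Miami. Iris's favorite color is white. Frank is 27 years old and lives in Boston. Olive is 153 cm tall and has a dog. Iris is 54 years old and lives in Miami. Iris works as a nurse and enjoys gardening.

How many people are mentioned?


People: Olive, Eve, Frank, Iris. Count = 4

4


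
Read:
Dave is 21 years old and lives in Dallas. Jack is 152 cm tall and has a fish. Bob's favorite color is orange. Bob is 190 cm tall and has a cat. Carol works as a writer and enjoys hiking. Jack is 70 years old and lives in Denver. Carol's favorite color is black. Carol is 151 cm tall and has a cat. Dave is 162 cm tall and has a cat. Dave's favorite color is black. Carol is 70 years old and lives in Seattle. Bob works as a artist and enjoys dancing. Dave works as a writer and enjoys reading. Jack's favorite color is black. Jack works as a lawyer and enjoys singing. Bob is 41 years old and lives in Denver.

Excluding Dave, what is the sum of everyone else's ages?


Sum (excluding Dave): 181

181


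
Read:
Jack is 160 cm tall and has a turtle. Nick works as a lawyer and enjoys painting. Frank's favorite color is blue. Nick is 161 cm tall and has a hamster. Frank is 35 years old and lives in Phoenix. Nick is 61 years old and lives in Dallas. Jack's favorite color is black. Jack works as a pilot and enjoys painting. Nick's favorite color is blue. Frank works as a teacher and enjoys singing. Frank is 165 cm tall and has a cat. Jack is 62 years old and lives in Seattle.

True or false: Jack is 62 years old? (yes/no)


Jack is actually 62. yes

yes


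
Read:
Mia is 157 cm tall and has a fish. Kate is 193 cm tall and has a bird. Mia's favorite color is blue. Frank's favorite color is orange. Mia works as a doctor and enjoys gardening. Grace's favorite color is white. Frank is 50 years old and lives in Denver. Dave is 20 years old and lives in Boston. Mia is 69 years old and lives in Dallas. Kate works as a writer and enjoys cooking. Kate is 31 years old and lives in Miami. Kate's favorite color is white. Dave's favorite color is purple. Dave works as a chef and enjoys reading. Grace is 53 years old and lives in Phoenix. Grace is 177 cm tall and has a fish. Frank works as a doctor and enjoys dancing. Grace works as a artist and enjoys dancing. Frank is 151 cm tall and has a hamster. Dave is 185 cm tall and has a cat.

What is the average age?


Sum=223, n=5, avg=44.6

44.6


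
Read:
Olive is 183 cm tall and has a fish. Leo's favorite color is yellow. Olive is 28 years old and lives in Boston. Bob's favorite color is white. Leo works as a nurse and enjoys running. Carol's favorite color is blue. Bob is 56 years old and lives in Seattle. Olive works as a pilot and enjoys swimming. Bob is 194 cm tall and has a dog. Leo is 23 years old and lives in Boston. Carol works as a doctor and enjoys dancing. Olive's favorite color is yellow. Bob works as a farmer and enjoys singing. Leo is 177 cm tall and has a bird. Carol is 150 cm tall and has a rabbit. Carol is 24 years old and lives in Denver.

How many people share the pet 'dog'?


Count: 1

1


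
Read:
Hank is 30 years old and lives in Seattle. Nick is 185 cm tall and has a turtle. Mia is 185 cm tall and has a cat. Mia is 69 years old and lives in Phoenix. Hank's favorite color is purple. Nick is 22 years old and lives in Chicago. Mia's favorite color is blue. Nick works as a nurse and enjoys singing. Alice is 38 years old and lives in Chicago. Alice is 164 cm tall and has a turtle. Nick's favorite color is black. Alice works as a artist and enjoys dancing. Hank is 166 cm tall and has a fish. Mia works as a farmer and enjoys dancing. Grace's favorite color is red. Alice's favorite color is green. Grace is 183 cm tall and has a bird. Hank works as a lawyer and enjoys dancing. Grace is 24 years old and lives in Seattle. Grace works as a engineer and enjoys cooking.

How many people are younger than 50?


Filter: 4

4


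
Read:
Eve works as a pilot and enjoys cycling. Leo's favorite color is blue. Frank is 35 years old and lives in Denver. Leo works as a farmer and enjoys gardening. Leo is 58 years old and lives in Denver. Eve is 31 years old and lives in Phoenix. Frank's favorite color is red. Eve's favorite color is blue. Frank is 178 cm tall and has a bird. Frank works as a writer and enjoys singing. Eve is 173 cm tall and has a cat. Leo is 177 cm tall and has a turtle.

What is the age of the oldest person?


Oldest: Leo at 58

58


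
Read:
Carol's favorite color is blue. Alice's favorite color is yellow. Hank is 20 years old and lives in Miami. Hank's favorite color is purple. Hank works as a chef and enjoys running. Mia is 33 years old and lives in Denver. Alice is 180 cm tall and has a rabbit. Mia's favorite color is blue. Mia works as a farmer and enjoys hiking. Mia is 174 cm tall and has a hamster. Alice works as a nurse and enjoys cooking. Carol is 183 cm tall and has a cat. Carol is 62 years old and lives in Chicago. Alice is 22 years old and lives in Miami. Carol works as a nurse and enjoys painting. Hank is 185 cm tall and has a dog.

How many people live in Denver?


Count in Denver: 1

1


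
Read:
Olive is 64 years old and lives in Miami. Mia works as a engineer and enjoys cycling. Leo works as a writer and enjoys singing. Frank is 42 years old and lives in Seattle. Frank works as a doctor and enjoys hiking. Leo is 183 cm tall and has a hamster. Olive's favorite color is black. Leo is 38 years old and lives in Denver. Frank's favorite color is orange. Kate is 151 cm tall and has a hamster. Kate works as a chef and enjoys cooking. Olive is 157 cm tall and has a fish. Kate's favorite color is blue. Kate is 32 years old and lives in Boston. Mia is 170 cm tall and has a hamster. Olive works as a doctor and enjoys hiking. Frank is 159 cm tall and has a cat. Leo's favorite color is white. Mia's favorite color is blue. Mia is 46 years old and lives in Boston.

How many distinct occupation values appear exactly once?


Unique occupation values: 3

3


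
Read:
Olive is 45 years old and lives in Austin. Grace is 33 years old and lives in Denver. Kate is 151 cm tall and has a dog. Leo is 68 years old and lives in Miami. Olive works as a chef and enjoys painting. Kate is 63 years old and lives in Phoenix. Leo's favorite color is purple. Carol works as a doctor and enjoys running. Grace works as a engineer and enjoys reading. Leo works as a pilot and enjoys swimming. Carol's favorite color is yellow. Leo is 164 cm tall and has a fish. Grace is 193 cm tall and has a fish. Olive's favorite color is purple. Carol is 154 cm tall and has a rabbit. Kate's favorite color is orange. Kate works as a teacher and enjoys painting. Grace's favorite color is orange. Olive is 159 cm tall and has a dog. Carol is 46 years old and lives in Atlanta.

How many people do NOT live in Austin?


Not in Austin: 4

4


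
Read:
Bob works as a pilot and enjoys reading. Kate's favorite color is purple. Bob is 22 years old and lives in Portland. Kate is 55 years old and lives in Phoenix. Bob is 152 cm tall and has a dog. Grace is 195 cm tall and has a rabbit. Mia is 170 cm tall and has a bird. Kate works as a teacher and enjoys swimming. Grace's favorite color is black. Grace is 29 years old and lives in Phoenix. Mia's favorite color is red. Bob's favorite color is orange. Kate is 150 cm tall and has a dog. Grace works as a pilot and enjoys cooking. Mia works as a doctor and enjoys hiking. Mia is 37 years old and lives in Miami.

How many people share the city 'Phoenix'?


Count: 2

2


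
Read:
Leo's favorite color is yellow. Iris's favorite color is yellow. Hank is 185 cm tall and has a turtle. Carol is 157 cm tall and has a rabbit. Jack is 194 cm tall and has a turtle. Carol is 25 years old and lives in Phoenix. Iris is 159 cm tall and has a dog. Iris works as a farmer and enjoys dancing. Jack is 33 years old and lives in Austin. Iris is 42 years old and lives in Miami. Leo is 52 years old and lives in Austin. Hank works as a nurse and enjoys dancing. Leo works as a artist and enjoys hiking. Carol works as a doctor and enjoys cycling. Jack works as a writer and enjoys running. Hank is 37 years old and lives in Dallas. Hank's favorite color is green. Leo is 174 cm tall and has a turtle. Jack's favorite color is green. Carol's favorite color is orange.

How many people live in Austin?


Count in Austin: 2

2


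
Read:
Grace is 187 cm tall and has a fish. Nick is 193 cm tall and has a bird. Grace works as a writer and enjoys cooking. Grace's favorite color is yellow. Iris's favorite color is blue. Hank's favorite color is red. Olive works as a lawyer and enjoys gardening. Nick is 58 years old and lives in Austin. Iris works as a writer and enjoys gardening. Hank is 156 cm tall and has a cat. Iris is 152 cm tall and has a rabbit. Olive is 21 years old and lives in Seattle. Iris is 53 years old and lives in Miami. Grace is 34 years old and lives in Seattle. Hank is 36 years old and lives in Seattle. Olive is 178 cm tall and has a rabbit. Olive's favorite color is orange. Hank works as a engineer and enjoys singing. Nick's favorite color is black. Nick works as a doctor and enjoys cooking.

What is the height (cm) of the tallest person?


Tallest: Nick at 193 cm

193


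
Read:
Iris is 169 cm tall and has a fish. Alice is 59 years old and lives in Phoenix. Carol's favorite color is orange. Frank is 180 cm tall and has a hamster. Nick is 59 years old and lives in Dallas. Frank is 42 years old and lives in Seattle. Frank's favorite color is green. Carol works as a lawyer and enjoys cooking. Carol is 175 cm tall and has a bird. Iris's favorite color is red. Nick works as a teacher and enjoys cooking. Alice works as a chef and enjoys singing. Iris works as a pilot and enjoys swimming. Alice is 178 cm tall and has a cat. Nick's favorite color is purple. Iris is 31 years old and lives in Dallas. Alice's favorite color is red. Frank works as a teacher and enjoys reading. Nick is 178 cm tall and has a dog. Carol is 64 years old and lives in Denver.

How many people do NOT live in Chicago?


Not in Chicago: 5

5


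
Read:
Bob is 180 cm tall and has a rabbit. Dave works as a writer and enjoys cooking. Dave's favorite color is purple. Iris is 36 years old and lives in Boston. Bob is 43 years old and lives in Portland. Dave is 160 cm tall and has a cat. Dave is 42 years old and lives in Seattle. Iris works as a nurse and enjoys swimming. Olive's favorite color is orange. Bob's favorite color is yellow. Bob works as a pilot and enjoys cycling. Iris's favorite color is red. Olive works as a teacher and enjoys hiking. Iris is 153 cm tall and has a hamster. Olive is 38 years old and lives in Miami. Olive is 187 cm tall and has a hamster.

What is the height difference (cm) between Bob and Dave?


|180 - 160| = 20

20


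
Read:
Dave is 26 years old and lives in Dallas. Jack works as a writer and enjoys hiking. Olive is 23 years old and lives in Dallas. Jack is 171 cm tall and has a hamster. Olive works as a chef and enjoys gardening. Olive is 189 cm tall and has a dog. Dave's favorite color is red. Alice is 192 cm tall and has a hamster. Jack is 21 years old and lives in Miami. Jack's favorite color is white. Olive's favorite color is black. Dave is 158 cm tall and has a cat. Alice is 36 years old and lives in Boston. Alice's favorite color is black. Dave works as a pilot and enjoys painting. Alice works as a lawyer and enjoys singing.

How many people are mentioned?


People: Jack, Alice, Olive, Dave. Count = 4

4


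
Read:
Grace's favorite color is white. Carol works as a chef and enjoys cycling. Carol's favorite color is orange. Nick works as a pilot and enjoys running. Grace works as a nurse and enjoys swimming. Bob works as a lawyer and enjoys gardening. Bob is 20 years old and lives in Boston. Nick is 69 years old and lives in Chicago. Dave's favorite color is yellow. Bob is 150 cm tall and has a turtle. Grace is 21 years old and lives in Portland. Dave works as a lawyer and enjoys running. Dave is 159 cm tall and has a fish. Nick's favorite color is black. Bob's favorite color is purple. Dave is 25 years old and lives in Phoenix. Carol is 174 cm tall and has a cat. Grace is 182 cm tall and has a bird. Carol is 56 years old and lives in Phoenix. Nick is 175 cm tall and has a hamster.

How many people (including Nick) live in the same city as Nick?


Nick lives in Chicago. Count = 1

1


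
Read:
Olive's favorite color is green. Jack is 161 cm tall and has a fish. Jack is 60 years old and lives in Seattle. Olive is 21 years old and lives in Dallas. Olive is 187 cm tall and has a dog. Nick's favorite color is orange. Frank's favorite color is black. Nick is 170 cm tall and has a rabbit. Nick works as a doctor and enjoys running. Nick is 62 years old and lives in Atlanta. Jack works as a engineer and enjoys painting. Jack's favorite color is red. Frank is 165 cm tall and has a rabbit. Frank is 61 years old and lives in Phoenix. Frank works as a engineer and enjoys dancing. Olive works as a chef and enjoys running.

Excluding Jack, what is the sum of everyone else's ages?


Sum (excluding Jack): 144

144


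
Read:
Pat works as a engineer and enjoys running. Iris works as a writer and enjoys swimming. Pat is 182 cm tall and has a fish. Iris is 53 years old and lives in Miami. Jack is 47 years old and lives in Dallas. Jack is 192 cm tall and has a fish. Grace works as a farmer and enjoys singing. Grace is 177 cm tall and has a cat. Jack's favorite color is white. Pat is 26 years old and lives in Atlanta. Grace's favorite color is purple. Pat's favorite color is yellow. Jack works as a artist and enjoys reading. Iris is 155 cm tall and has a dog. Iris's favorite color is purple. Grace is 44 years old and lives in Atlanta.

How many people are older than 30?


Filter: 3

3


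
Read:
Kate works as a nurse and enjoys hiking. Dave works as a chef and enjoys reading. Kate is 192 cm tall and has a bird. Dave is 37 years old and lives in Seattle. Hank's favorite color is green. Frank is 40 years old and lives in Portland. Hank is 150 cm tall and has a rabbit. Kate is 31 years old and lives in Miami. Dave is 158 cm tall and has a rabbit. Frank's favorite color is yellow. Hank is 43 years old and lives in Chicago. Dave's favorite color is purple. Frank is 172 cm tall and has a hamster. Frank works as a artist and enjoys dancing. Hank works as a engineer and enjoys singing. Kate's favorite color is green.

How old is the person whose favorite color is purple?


Person with favorite color=purple is Dave, age 37

37


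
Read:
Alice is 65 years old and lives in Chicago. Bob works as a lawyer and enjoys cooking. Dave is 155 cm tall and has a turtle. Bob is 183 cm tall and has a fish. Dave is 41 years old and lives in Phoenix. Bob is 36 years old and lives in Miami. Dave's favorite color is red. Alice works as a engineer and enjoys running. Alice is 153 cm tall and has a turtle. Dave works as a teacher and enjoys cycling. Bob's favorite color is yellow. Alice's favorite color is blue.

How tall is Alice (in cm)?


Alice is 153 cm tall

153


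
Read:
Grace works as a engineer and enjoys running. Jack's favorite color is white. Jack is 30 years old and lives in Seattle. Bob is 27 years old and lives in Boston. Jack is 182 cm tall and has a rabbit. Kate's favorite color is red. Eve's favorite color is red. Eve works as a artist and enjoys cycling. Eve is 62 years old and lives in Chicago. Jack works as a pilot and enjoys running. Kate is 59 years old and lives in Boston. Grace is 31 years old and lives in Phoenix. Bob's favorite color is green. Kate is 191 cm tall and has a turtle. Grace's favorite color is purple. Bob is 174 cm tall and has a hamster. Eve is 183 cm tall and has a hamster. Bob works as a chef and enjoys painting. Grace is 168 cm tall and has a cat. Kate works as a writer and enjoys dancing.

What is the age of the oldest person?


Oldest: Eve at 62

62


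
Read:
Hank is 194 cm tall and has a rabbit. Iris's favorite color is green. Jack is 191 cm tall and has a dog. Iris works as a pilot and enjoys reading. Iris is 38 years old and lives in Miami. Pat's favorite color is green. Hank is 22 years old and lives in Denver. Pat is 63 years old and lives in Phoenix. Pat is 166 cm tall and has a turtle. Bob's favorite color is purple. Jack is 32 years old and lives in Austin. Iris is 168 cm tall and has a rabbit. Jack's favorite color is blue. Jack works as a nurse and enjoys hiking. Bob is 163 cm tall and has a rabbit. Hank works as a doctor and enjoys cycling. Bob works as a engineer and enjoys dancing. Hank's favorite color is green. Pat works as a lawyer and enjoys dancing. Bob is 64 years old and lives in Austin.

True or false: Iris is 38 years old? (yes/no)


Iris is actually 38. yes

yes
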